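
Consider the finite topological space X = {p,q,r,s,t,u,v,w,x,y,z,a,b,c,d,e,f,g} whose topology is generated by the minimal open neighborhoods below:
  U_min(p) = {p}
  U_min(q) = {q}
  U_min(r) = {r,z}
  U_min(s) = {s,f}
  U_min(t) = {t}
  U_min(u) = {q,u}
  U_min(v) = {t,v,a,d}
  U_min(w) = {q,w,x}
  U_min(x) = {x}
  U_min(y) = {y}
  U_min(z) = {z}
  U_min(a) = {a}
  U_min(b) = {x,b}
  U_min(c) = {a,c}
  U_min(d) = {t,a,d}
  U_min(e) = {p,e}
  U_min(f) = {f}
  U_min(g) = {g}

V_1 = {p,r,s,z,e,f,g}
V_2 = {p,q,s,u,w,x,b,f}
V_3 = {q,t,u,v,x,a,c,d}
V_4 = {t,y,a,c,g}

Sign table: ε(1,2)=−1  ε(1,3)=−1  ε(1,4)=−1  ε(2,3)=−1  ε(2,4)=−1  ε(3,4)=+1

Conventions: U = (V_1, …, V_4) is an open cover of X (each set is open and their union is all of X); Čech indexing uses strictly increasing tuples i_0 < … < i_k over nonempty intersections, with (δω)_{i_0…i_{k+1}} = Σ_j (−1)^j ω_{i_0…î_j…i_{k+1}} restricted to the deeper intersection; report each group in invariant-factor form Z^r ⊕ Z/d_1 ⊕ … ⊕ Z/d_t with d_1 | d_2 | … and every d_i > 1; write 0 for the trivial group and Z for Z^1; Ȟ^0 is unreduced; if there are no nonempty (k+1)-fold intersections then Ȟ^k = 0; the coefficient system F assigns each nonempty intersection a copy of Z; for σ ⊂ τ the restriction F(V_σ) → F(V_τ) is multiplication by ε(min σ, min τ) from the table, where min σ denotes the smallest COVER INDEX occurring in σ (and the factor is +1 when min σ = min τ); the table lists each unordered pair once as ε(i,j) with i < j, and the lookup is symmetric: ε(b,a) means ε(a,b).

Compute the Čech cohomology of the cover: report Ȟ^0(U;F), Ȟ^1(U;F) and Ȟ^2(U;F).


nonempty overlaps:
  V12={p,s,f} V14={g} V23={q,u,x} V34={t,a,c}
C dims 4,4; δ0: rk 4, SNF 1^3·2
degree 0: 4−4−0 = 0 → Ȟ^0 ≅ 0
degree 1: 4−0−4 = 0 plus torsion [2] → Ȟ^1 ≅ Z/2
degree 2: 0−0−0 = 0 → Ȟ^2 ≅ 0

Ȟ^0 ≅ 0, Ȟ^1 ≅ Z/2 and Ȟ^2 ≅ 0


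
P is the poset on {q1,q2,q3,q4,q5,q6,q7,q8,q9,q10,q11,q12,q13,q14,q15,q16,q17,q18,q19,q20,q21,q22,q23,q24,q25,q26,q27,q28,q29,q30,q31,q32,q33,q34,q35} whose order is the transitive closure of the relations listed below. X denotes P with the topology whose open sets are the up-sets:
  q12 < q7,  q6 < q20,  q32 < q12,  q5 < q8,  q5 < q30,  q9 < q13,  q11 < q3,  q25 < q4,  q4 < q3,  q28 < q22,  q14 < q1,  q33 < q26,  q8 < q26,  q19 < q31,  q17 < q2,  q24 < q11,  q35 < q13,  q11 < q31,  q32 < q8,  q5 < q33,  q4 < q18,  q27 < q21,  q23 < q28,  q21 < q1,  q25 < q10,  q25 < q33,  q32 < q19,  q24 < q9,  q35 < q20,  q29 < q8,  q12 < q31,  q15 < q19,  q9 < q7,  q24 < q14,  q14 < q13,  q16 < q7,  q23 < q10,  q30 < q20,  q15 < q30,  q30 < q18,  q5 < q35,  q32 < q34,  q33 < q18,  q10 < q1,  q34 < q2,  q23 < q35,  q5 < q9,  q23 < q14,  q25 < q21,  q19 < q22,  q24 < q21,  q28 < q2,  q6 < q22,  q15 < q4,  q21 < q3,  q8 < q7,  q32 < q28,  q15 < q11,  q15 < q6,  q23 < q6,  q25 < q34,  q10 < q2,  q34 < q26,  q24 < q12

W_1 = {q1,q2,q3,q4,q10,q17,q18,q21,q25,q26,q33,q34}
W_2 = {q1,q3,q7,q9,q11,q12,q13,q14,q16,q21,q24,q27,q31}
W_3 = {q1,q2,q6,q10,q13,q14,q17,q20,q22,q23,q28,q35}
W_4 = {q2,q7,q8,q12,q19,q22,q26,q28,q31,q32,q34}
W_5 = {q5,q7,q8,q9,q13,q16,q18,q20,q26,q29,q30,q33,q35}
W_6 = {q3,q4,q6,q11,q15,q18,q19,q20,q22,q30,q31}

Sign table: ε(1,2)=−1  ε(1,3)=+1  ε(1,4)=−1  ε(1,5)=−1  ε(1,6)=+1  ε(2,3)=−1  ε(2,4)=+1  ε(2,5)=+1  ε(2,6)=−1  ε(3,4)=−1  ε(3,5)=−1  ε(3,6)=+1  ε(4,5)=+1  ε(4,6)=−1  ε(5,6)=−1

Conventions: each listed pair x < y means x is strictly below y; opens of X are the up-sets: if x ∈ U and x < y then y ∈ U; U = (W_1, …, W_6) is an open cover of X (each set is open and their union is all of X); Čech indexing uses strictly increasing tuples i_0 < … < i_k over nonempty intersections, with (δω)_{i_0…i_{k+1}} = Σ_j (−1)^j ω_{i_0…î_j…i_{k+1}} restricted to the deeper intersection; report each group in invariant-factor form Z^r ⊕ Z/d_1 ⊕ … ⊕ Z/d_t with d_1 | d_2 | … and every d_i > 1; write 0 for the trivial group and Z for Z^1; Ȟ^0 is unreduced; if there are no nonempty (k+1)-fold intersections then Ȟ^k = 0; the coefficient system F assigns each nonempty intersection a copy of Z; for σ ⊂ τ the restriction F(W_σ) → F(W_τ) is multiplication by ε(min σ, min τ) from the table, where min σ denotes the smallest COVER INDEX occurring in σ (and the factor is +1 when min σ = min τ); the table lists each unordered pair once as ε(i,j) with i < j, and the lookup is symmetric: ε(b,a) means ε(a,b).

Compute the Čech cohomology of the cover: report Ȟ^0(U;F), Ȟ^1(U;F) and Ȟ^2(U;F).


cover nerve:
  W12={q1,q3,q21} W13={q1,q2,q10,q17} W14={q2,q26,q34} W15={q18,q26,q33} W16={q3,q4,q18} W23={q1,q13,q14} W24={q7,q12,q31} W25={q7,q9,q13,q16} W26={q3,q11,q31} W34={q2,q22,q28} W35={q13,q20,q35} W36={q6,q20,q22} W45={q7,q8,q26} W46={q19,q22,q31} W56={q18,q20,q30}
  W123={q1} W126={q3} W134={q2} W145={q26} W156={q18} W235={q13} W245={q7} W246={q31} W346={q22} W356={q20}
C dims 6,15,10; δ0: rk 5, SNF 1^5; δ1: rk 10, SNF 1^9·2
Ȟ^0: (6−5)−0=1 ⇒ Z
Ȟ^1: (15−10)−5=0 ⇒ 0
Ȟ^2: (10−0)−10=0 plus torsion [2] ⇒ Z/2

Ȟ^0 ≅ Z,  Ȟ^1 ≅ 0,  Ȟ^2 ≅ Z/2


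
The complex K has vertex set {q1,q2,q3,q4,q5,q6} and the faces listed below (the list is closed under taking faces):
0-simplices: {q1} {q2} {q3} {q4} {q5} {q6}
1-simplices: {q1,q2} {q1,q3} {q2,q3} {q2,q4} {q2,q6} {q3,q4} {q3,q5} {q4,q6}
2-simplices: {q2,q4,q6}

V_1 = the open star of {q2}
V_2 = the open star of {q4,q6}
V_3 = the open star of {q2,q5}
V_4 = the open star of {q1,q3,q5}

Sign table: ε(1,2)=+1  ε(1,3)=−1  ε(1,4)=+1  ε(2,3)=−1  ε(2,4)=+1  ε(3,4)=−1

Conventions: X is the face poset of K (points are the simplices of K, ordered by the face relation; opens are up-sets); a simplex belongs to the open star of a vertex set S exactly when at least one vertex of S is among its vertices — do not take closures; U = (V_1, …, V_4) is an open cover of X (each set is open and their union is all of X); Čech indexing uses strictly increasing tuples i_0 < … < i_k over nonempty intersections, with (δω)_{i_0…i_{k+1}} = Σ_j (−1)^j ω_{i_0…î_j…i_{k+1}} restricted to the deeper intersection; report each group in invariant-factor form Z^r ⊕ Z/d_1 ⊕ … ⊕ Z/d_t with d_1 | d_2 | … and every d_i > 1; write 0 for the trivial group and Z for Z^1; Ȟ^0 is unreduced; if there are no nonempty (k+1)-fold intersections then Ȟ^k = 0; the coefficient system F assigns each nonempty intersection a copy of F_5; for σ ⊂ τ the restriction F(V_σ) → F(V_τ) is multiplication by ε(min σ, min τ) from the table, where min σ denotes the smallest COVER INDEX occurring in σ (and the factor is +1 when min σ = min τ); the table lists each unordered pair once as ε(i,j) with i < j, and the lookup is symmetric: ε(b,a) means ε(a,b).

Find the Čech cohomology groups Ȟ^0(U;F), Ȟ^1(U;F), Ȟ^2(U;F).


Ȟ^0 ≅ Z/5, Ȟ^1 ≅ Z/5, Ȟ^2 ≅ 0

nonempty intersections:
  V1={{q2},{q1,q2},{q2,q3},{q2,q4},{q2,q6},{q2,q4,q6}} V2={{q4},{q6},{q2,q4},{q2,q6},{q3,q4},{q4,q6},{q2,q4,q6}} V3={{q2},{q5},{q1,q2},{q2,q3},{q2,q4},{q2,q6},{q3,q5},{q2,q4,q6}} V4={{q1},{q3},{q5},{q1,q2},{q1,q3},{q2,q3},{q3,q4},{q3,q5}}
  V12={{q2,q4},{q2,q6},{q2,q4,q6}} V13={{q2},{q1,q2},{q2,q3},{q2,q4},{q2,q6},{q2,q4,q6}} V14={{q1,q2},{q2,q3}} V23={{q2,q4},{q2,q6},{q2,q4,q6}} V24={{q3,q4}} V34={{q5},{q1,q2},{q2,q3},{q3,q5}}
  V123={{q2,q4},{q2,q6},{q2,q4,q6}} V134={{q1,q2},{q2,q3}}
C dims 4,6,2; δ0: rk_F5 3; δ1: rk_F5 2
Ȟ^0: (4−3)−0=1 ⇒ Z/5
Ȟ^1: (6−2)−3=1 ⇒ Z/5
Ȟ^2: (2−0)−2=0 ⇒ 0


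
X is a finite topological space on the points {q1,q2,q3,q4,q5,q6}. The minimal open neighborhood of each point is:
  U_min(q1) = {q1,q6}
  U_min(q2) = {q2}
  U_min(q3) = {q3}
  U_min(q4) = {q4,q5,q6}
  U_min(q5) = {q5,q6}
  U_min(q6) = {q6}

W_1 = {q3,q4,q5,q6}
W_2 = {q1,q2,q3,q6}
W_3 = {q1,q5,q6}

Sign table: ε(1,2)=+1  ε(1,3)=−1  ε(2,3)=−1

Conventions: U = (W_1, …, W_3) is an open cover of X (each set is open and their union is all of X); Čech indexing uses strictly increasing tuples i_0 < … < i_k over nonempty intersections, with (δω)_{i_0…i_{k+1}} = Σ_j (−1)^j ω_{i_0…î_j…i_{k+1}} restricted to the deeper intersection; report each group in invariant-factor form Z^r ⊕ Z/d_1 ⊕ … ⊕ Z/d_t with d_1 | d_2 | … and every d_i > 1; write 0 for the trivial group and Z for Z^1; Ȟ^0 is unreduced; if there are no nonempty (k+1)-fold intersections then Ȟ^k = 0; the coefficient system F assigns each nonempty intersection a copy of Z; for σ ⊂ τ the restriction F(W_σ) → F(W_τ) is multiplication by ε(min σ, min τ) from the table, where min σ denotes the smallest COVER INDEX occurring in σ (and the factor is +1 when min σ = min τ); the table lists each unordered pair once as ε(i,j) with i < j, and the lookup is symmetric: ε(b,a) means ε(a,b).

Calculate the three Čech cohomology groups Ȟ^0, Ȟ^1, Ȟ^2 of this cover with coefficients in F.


Ȟ^0(U;F) ≅ Z,  Ȟ^1(U;F) ≅ 0,  Ȟ^2(U;F) ≅ 0

intersection data:
  W12={q3,q6} W13={q5,q6} W23={q1,q6}
  W123={q6}
C dims 3,3,1; δ0: rk 2, SNF 1^2; δ1: rk 1, SNF 1^1
Ȟ^0 = (3 − 2) − 0 = 1, so Ȟ^0 ≅ Z
Ȟ^1 = (3 − 1) − 2 = 0, so Ȟ^1 ≅ 0
Ȟ^2 = (1 − 0) − 1 = 0, so Ȟ^2 ≅ 0


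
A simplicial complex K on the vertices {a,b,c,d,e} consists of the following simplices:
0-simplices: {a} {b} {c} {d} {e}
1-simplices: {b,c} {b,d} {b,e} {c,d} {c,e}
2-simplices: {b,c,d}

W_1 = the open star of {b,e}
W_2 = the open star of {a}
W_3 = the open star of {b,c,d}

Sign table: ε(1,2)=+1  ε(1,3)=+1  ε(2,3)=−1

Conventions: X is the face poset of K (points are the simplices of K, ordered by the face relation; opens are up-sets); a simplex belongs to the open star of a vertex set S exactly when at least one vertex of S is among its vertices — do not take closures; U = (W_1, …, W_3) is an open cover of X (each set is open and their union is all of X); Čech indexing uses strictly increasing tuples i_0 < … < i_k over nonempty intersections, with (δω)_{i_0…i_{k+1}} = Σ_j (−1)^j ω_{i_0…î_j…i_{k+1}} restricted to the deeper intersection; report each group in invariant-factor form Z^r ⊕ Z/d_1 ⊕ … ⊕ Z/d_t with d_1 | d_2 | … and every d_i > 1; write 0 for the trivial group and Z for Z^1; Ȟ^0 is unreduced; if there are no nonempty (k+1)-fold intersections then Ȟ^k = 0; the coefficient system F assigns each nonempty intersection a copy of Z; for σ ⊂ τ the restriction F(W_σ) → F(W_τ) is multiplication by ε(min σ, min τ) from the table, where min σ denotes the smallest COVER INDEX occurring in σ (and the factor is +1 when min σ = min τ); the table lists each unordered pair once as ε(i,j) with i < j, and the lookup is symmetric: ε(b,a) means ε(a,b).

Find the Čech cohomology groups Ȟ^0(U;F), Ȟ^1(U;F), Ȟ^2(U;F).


nerve of the cover:
  W1={{b},{e},{b,c},{b,d},{b,e},{c,e},{b,c,d}} W2={{a}} W3={{b},{c},{d},{b,c},{b,d},{b,e},{c,d},{c,e},{b,c,d}}
  W13={{b},{b,c},{b,d},{b,e},{c,e},{b,c,d}}
C dims 3,1; δ0: rk 1, SNF 1^1
Ȟ^0 = (3 − 1) − 0 = 2, so Ȟ^0 ≅ Z^2
Ȟ^1 = (1 − 0) − 1 = 0, so Ȟ^1 ≅ 0
Ȟ^2 = (0 − 0) − 0 = 0, so Ȟ^2 ≅ 0

Ȟ^0 = Z^2,  Ȟ^1 = 0,  Ȟ^2 = 0


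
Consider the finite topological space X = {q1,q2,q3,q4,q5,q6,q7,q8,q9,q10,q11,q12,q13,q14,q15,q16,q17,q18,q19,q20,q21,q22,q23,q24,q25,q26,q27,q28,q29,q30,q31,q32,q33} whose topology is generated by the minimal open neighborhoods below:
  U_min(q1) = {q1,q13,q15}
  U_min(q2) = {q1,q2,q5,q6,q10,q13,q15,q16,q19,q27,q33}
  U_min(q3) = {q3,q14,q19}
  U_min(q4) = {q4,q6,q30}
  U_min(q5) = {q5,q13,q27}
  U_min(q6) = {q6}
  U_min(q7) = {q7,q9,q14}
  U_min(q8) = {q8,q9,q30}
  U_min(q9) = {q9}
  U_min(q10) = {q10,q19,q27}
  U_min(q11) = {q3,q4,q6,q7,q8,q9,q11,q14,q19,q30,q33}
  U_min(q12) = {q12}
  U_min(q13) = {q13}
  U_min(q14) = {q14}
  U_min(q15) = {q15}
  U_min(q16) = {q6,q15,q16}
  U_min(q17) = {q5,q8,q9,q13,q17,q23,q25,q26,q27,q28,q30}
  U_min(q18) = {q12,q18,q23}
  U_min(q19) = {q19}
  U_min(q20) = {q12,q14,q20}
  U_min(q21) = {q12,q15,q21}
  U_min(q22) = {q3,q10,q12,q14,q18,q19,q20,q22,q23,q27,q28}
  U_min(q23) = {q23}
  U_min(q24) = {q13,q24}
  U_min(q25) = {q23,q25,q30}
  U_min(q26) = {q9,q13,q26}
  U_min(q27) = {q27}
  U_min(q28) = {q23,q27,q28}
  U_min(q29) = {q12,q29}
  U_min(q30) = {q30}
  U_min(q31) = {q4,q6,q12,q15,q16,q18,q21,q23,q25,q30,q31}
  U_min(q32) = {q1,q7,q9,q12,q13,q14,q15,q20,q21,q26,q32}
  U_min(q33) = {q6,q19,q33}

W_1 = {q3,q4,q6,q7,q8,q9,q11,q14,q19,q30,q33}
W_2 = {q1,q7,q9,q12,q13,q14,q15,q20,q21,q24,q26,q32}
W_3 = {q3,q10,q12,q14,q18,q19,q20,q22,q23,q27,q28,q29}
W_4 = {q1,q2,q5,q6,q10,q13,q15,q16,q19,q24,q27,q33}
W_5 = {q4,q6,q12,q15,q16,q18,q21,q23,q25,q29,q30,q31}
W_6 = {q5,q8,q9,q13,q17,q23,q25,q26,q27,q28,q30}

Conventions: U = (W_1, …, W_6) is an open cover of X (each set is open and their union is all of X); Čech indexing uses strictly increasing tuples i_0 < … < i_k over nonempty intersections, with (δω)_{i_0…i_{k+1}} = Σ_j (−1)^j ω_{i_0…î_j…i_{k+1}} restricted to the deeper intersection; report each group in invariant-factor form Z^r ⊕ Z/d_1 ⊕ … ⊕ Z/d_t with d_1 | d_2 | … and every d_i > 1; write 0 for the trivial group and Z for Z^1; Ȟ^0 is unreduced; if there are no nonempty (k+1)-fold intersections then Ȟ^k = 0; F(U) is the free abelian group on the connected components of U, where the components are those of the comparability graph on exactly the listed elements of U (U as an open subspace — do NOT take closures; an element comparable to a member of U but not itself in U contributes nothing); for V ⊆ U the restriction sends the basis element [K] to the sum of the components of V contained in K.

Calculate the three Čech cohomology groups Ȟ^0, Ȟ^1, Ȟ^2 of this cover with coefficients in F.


cover nerve:
  W12={q7,q9,q14} W13={q3,q14,q19} W14={q6,q19,q33} W15={q4,q6,q30} W16={q8,q9,q30} W23={q12,q14,q20} W24={q1,q13,q15,q24} W25={q12,q15,q21} W26={q9,q13,q26} W34={q10,q19,q27} W35={q12,q18,q23,q29} W36={q23,q27,q28} W45={q6,q15,q16} W46={q5,q13,q27} W56={q23,q25,q30}
  W123={q14} W126={q9} W134={q19} W145={q6} W156={q30} W235={q12} W245={q15} W246={q13} W346={q27} W356={q23}
components per intersection:
  W1: {q3,q4,q6,q7,q8,q9,q11,q14,q19,q30,q33}
  W2: {q1,q7,q9,q12,q13,q14,q15,q20,q21,q24,q26,q32}
  W3: {q3,q10,q12,q14,q18,q19,q20,q22,q23,q27,q28,q29}
  W4: {q1,q2,q5,q6,q10,q13,q15,q16,q19,q24,q27,q33}
  W5: {q4,q6,q12,q15,q16,q18,q21,q23,q25,q29,q30,q31}
  W6: {q5,q8,q9,q13,q17,q23,q25,q26,q27,q28,q30}
  W12: {q7,q9,q14}
  W13: {q3,q14,q19}
  W14: {q6,q19,q33}
  W15: {q4,q6,q30}
  W16: {q8,q9,q30}
  W23: {q12,q14,q20}
  W24: {q1,q13,q15,q24}
  W25: {q12,q15,q21}
  W26: {q9,q13,q26}
  W34: {q10,q19,q27}
  W35: {q12,q18,q23,q29}
  W36: {q23,q27,q28}
  W45: {q6,q15,q16}
  W46: {q5,q13,q27}
  W56: {q23,q25,q30}
  W123: {q14}
  W126: {q9}
  W134: {q19}
  W145: {q6}
  W156: {q30}
  W235: {q12}
  W245: {q15}
  W246: {q13}
  W346: {q27}
  W356: {q23}
C dims 6,15,10; δ0: rk 5, SNF 1^5; δ1: rk 10, SNF 1^9·2
Ȟ^0: (6−5)−0=1 ⇒ Z
Ȟ^1: (15−10)−5=0 ⇒ 0
Ȟ^2: (10−0)−10=0 plus torsion [2] ⇒ Z/2

Ȟ^0 ≅ Z,  Ȟ^1 ≅ 0,  Ȟ^2 ≅ Z/2


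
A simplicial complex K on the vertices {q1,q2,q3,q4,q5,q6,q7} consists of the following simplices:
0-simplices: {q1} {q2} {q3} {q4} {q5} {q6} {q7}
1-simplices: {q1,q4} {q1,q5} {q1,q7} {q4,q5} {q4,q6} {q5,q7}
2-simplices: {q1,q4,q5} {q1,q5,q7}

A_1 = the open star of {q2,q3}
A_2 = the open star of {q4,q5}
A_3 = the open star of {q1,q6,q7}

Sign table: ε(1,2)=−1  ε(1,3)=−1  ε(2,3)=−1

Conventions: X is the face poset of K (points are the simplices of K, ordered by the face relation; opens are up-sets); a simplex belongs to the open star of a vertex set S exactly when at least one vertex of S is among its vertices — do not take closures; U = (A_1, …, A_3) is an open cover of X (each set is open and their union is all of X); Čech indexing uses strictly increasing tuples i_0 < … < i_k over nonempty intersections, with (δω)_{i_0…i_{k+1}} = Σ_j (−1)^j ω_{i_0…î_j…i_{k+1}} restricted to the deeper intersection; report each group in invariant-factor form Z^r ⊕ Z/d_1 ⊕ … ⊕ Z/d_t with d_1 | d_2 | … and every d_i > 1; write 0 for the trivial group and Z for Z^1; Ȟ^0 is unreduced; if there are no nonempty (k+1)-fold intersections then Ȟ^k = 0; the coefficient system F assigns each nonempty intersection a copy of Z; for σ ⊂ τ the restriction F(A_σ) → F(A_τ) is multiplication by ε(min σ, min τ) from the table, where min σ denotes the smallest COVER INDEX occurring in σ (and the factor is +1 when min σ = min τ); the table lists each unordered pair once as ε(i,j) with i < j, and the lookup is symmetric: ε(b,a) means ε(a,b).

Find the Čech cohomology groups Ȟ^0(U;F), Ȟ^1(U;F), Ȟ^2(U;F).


Ȟ^0 = Z^2; Ȟ^1 = 0; Ȟ^2 = 0

intersection data:
  A1={{q2},{q3}} A2={{q4},{q5},{q1,q4},{q1,q5},{q4,q5},{q4,q6},{q5,q7},{q1,q4,q5},{q1,q5,q7}} A3={{q1},{q6},{q7},{q1,q4},{q1,q5},{q1,q7},{q4,q6},{q5,q7},{q1,q4,q5},{q1,q5,q7}}
  A23={{q1,q4},{q1,q5},{q4,q6},{q5,q7},{q1,q4,q5},{q1,q5,q7}}
C dims 3,1; δ0: rk 1, SNF 1^1
Ȟ^0 = (3 − 1) − 0 = 2, so Ȟ^0 ≅ Z^2
Ȟ^1 = (1 − 0) − 1 = 0, so Ȟ^1 ≅ 0
Ȟ^2 = (0 − 0) − 0 = 0, so Ȟ^2 ≅ 0


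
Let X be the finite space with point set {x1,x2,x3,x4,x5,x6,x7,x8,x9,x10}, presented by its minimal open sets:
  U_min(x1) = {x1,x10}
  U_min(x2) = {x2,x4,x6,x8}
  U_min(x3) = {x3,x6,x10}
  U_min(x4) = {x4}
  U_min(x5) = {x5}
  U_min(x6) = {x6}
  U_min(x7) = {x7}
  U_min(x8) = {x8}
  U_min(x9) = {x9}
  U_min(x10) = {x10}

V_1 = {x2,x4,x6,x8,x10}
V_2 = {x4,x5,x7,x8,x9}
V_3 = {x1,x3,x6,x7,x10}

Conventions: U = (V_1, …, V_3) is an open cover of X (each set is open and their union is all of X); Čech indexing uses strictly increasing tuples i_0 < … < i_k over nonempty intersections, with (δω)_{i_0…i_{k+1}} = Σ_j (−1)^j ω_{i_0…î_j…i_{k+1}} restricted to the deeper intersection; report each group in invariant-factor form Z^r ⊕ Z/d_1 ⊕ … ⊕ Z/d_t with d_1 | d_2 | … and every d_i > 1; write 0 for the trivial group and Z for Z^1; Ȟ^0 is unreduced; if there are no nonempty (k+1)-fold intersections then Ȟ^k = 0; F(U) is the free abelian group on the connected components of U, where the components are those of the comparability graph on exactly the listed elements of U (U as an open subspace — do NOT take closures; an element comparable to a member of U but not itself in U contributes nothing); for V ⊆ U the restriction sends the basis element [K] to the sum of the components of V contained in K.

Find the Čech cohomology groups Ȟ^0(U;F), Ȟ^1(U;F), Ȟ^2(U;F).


nerve of the cover:
  V12={x4,x8} V13={x6,x10} V23={x7}
components per intersection:
  V1: {x2,x4,x6,x8} {x10}
  V2: {x4} {x5} {x7} {x8} {x9}
  V3: {x1,x3,x6,x10} {x7}
  V12: {x4} {x8}
  V13: {x6} {x10}
  V23: {x7}
C dims 9,5; δ0: rk 5, SNF 1^5
Ȟ^0 = (9 − 5) − 0 = 4, so Ȟ^0 ≅ Z^4
Ȟ^1 = (5 − 0) − 5 = 0, so Ȟ^1 ≅ 0
Ȟ^2 = (0 − 0) − 0 = 0, so Ȟ^2 ≅ 0

Ȟ^0 = Z^4,  Ȟ^1 = 0,  Ȟ^2 = 0


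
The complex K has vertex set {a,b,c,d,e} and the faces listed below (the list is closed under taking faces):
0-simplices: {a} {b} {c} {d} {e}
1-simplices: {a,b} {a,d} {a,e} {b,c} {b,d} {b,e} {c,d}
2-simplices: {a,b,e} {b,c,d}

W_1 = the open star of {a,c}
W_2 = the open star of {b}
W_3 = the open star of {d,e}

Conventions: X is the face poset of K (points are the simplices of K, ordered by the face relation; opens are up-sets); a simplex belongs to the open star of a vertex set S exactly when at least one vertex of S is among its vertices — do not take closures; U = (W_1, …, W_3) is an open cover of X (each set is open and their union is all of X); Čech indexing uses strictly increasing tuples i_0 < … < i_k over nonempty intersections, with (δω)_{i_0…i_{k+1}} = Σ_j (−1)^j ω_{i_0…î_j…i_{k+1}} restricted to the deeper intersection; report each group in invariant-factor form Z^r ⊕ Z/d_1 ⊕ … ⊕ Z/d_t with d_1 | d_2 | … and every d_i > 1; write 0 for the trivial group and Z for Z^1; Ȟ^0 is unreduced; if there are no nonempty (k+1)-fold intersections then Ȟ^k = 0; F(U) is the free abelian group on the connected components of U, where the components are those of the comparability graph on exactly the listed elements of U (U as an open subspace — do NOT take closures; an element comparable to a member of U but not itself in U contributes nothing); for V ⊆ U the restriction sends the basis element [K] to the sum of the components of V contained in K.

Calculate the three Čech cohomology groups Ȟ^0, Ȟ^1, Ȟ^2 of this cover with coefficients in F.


nerve of the cover:
  W1={{a},{c},{a,b},{a,d},{a,e},{b,c},{c,d},{a,b,e},{b,c,d}} W2={{b},{a,b},{b,c},{b,d},{b,e},{a,b,e},{b,c,d}} W3={{d},{e},{a,d},{a,e},{b,d},{b,e},{c,d},{a,b,e},{b,c,d}}
  W12={{a,b},{b,c},{a,b,e},{b,c,d}} W13={{a,d},{a,e},{c,d},{a,b,e},{b,c,d}} W23={{b,d},{b,e},{a,b,e},{b,c,d}}
  W123={{a,b,e},{b,c,d}}
components per intersection:
  W1: {{a},{a,b},{a,d},{a,e},{a,b,e}} {{c},{b,c},{c,d},{b,c,d}}
  W2: {{b},{a,b},{b,c},{b,d},{b,e},{a,b,e},{b,c,d}}
  W3: {{d},{a,d},{b,d},{c,d},{b,c,d}} {{e},{a,e},{b,e},{a,b,e}}
  W12: {{a,b},{a,b,e}} {{b,c},{b,c,d}}
  W13: {{a,d}} {{a,e},{a,b,e}} {{c,d},{b,c,d}}
  W23: {{b,d},{b,c,d}} {{b,e},{a,b,e}}
  W123: {{a,b,e}} {{b,c,d}}
C dims 5,7,2; δ0: rk 4, SNF 1^4; δ1: rk 2, SNF 1^2
Ȟ^0 = (5 − 4) − 0 = 1, so Ȟ^0 ≅ Z
Ȟ^1 = (7 − 2) − 4 = 1, so Ȟ^1 ≅ Z
Ȟ^2 = (2 − 0) − 2 = 0, so Ȟ^2 ≅ 0

Ȟ^0 = Z,  Ȟ^1 = Z,  Ȟ^2 = 0


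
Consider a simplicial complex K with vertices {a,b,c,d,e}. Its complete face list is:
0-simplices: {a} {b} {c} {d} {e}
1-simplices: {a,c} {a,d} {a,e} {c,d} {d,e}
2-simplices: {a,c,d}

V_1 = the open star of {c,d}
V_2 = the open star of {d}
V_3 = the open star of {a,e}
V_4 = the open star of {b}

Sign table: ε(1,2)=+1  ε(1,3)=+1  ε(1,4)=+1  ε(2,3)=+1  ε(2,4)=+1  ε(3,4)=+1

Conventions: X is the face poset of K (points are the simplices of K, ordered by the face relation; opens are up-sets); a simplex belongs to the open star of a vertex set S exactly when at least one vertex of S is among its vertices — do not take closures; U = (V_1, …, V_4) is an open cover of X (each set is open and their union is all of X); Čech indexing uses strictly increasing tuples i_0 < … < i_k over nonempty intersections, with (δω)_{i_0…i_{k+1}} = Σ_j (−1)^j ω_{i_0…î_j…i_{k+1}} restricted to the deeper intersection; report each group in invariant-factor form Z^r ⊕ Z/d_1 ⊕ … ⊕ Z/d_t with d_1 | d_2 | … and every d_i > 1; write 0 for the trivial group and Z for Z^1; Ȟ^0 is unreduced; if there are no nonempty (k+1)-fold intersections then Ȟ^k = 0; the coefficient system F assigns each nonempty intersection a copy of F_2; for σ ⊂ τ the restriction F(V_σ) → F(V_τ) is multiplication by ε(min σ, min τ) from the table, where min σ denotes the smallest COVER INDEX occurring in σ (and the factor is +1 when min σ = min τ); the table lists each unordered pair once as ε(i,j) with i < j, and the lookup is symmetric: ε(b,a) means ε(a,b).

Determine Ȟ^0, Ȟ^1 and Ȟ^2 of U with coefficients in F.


nonempty intersections:
  V1={{c},{d},{a,c},{a,d},{c,d},{d,e},{a,c,d}} V2={{d},{a,d},{c,d},{d,e},{a,c,d}} V3={{a},{e},{a,c},{a,d},{a,e},{d,e},{a,c,d}} V4={{b}}
  V12={{d},{a,d},{c,d},{d,e},{a,c,d}} V13={{a,c},{a,d},{d,e},{a,c,d}} V23={{a,d},{d,e},{a,c,d}}
  V123={{a,d},{d,e},{a,c,d}}
C dims 4,3,1; δ0: rk_F2 2; δ1: rk_F2 1
Ȟ^0: (4−2)−0=2 ⇒ Z/2 ⊕ Z/2
Ȟ^1: (3−1)−2=0 ⇒ 0
Ȟ^2: (1−0)−1=0 ⇒ 0

Ȟ^0(U;F) ≅ Z/2 ⊕ Z/2,  Ȟ^1(U;F) ≅ 0,  Ȟ^2(U;F) ≅ 0


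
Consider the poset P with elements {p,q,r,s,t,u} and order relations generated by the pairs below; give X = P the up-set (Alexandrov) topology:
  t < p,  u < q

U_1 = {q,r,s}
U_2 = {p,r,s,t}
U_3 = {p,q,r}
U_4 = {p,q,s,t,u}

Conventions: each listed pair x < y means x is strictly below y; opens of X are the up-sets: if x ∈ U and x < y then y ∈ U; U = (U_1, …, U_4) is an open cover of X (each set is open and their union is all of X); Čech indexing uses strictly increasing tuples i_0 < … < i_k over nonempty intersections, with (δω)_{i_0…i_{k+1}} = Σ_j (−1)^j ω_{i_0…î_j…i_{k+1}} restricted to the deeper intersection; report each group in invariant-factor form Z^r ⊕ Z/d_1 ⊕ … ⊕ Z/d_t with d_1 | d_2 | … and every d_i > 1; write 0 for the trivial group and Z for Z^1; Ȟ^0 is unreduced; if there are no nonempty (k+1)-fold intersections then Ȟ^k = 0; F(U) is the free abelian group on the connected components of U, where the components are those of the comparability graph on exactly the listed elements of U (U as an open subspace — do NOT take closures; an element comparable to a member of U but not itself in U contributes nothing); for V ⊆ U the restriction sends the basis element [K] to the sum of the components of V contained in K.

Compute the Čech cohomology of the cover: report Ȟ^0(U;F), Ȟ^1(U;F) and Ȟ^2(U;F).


cover nerve:
  U12={r,s} U13={q,r} U14={q,s} U23={p,r} U24={p,s,t} U34={p,q}
  U123={r} U124={s} U134={q} U234={p}
components per intersection:
  U1: {q} {r} {s}
  U2: {p,t} {r} {s}
  U3: {p} {q} {r}
  U4: {p,t} {q,u} {s}
  U12: {r} {s}
  U13: {q} {r}
  U14: {q} {s}
  U23: {p} {r}
  U24: {p,t} {s}
  U34: {p} {q}
  U123: {r}
  U124: {s}
  U134: {q}
  U234: {p}
C dims 12,12,4; δ0: rk 8, SNF 1^8; δ1: rk 4, SNF 1^4
Ȟ^0: (12−8)−0=4 ⇒ Z^4
Ȟ^1: (12−4)−8=0 ⇒ 0
Ȟ^2: (4−0)−4=0 ⇒ 0

Ȟ^0 = Z^4; Ȟ^1 = 0; Ȟ^2 = 0


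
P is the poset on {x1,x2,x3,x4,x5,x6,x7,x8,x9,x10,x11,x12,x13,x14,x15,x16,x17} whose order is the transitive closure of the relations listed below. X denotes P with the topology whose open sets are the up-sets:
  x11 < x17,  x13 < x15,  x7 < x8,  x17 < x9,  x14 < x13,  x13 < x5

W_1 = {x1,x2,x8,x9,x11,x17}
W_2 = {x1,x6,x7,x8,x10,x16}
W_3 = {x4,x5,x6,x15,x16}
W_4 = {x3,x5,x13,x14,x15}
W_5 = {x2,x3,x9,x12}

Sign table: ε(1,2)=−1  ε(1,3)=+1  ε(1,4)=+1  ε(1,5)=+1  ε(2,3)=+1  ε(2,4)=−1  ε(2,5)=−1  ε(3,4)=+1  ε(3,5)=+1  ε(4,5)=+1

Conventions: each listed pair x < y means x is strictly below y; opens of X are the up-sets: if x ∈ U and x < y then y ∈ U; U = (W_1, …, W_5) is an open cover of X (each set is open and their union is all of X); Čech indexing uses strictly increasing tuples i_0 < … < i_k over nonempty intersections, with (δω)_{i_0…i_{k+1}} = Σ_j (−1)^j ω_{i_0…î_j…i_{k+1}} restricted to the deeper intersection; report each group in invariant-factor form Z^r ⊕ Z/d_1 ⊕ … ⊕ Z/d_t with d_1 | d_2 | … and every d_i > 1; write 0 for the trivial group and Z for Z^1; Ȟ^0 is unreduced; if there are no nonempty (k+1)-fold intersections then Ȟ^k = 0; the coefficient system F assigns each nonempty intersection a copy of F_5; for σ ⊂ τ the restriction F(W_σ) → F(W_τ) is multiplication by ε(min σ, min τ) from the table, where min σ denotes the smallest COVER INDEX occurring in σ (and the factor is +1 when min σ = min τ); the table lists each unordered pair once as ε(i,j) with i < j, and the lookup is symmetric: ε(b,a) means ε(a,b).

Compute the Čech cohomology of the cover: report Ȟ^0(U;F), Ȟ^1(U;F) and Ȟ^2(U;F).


Ȟ^0 ≅ 0; Ȟ^1 ≅ 0; Ȟ^2 ≅ 0

nerve simplices:
  W12={x1,x8} W15={x2,x9} W23={x6,x16} W34={x5,x15} W45={x3}
C dims 5,5; δ0: rk_F5 5
degree 0: 5−5−0 = 0 → Ȟ^0 ≅ 0
degree 1: 5−0−5 = 0 → Ȟ^1 ≅ 0
degree 2: 0−0−0 = 0 → Ȟ^2 ≅ 0


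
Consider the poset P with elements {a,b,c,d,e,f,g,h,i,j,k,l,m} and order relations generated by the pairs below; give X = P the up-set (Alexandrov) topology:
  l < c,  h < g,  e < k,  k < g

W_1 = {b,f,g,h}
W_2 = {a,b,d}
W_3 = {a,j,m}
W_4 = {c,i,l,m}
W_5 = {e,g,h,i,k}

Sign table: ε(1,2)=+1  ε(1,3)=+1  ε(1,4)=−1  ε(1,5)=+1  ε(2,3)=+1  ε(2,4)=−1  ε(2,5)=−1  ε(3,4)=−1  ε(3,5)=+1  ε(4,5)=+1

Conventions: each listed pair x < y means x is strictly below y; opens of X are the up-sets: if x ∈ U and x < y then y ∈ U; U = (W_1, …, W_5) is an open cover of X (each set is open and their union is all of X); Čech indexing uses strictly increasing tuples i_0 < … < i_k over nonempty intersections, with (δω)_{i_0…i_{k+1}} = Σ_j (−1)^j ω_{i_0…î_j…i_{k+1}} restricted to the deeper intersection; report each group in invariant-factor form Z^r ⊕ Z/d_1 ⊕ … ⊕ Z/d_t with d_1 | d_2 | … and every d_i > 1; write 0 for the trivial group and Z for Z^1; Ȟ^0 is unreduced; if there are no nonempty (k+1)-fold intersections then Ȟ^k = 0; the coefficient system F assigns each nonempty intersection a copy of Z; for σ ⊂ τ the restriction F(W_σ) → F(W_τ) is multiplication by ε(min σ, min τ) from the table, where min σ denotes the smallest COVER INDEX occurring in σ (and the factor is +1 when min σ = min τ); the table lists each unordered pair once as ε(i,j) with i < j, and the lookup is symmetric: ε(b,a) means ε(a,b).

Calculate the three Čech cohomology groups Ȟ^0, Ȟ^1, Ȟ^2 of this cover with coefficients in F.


Ȟ^0 = 0,  Ȟ^1 = Z/2,  Ȟ^2 = 0

nerve of the cover:
  W12={b} W15={g,h} W23={a} W34={m} W45={i}
C dims 5,5; δ0: rk 5, SNF 1^4·2
Ȟ^0 = (5 − 5) − 0 = 0, so Ȟ^0 ≅ 0
Ȟ^1 = (5 − 0) − 5 = 0 plus torsion [2], so Ȟ^1 ≅ Z/2
Ȟ^2 = (0 − 0) − 0 = 0, so Ȟ^2 ≅ 0


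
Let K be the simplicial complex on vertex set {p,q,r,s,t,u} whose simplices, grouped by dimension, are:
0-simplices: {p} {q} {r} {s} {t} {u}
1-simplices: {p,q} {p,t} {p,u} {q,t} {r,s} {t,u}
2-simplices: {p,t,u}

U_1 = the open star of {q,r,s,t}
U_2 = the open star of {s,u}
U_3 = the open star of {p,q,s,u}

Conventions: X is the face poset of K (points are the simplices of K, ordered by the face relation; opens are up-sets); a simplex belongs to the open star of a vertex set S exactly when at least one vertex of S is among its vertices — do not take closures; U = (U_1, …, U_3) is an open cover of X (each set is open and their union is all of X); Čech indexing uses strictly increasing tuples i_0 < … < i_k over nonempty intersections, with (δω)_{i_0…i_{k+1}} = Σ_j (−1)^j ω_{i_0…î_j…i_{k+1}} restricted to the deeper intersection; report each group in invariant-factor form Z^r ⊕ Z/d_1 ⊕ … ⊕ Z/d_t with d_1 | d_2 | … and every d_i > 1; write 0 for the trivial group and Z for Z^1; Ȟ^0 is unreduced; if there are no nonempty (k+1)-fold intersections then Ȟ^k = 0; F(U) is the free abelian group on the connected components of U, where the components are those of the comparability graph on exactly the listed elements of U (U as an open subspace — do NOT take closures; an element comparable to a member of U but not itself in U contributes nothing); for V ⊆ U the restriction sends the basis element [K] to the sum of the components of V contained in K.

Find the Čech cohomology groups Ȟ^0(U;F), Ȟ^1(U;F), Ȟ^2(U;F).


nerve of the cover:
  U1={{q},{r},{s},{t},{p,q},{p,t},{q,t},{r,s},{t,u},{p,t,u}} U2={{s},{u},{p,u},{r,s},{t,u},{p,t,u}} U3={{p},{q},{s},{u},{p,q},{p,t},{p,u},{q,t},{r,s},{t,u},{p,t,u}}
  U12={{s},{r,s},{t,u},{p,t,u}} U13={{q},{s},{p,q},{p,t},{q,t},{r,s},{t,u},{p,t,u}} U23={{s},{u},{p,u},{r,s},{t,u},{p,t,u}}
  U123={{s},{r,s},{t,u},{p,t,u}}
components per intersection:
  U1: {{q},{t},{p,q},{p,t},{q,t},{t,u},{p,t,u}} {{r},{s},{r,s}}
  U2: {{s},{r,s}} {{u},{p,u},{t,u},{p,t,u}}
  U3: {{p},{q},{u},{p,q},{p,t},{p,u},{q,t},{t,u},{p,t,u}} {{s},{r,s}}
  U12: {{s},{r,s}} {{t,u},{p,t,u}}
  U13: {{q},{p,q},{q,t}} {{s},{r,s}} {{p,t},{t,u},{p,t,u}}
  U23: {{s},{r,s}} {{u},{p,u},{t,u},{p,t,u}}
  U123: {{s},{r,s}} {{t,u},{p,t,u}}
C dims 6,7,2; δ0: rk 4, SNF 1^4; δ1: rk 2, SNF 1^2
Ȟ^0 = (6 − 4) − 0 = 2, so Ȟ^0 ≅ Z^2
Ȟ^1 = (7 − 2) − 4 = 1, so Ȟ^1 ≅ Z
Ȟ^2 = (2 − 0) − 2 = 0, so Ȟ^2 ≅ 0

Ȟ^0 ≅ Z^2,  Ȟ^1 ≅ Z,  Ȟ^2 ≅ 0


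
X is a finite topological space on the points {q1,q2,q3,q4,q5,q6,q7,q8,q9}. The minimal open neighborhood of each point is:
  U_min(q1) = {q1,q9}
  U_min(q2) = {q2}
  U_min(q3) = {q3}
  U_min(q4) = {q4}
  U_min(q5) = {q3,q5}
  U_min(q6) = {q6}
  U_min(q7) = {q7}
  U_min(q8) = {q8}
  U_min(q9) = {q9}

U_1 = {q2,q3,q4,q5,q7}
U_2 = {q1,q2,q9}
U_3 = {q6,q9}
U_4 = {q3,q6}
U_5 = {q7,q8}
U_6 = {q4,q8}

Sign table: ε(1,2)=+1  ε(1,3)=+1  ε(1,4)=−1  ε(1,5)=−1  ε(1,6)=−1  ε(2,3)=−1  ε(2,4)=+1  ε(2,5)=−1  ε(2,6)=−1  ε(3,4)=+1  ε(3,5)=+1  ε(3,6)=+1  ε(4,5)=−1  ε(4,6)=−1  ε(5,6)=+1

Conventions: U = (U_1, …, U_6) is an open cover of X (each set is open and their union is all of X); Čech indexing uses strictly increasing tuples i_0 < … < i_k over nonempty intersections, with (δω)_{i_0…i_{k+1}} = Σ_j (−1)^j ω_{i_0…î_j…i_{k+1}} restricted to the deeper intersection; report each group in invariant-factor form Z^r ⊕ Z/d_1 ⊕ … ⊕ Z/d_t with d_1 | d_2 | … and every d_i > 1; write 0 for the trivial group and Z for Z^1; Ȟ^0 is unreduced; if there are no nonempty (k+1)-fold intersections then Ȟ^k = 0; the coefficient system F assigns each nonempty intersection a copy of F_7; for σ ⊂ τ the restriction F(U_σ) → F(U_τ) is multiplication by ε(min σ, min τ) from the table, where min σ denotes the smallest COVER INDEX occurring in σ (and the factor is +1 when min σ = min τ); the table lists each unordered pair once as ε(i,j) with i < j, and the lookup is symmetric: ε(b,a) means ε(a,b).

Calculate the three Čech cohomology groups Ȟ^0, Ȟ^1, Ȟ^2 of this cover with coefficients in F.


Ȟ^0(U;F) ≅ Z/7, Ȟ^1(U;F) ≅ Z/7 ⊕ Z/7, Ȟ^2(U;F) ≅ 0

nerve simplices:
  U12={q2} U14={q3} U15={q7} U16={q4} U23={q9} U34={q6} U56={q8}
C dims 6,7; δ0: rk_F7 5
degree 0: 6−5−0 = 1 → Ȟ^0 ≅ Z/7
degree 1: 7−0−5 = 2 → Ȟ^1 ≅ Z/7 ⊕ Z/7
degree 2: 0−0−0 = 0 → Ȟ^2 ≅ 0


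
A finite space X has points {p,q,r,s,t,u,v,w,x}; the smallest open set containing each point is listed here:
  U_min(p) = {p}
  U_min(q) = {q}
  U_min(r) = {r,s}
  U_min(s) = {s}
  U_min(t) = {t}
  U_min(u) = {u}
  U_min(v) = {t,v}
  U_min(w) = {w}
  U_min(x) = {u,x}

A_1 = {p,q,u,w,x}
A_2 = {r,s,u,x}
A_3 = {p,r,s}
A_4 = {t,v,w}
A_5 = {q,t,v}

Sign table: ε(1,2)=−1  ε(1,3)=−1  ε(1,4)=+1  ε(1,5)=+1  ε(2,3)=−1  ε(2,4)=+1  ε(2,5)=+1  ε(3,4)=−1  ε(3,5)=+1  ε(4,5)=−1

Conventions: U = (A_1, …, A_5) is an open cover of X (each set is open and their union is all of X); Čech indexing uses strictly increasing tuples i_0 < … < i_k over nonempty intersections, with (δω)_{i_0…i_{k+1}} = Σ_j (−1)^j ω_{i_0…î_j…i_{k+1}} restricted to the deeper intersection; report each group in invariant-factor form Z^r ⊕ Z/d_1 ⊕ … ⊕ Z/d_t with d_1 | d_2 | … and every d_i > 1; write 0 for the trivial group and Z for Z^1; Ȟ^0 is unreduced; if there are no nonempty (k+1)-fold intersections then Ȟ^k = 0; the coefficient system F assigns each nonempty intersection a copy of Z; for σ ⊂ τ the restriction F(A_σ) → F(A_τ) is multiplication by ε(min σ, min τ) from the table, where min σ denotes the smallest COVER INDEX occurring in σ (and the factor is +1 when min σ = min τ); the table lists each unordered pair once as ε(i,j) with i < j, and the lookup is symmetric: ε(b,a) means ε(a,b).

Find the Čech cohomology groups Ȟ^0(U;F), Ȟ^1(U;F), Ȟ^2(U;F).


nerve simplices:
  A12={u,x} A13={p} A14={w} A15={q} A23={r,s} A45={t,v}
C dims 5,6; δ0: rk 5, SNF 1^4·2
degree 0: 5−5−0 = 0 → Ȟ^0 ≅ 0
degree 1: 6−0−5 = 1 plus torsion [2] → Ȟ^1 ≅ Z ⊕ Z/2
degree 2: 0−0−0 = 0 → Ȟ^2 ≅ 0

Ȟ^0 = 0,  Ȟ^1 = Z ⊕ Z/2,  Ȟ^2 = 0


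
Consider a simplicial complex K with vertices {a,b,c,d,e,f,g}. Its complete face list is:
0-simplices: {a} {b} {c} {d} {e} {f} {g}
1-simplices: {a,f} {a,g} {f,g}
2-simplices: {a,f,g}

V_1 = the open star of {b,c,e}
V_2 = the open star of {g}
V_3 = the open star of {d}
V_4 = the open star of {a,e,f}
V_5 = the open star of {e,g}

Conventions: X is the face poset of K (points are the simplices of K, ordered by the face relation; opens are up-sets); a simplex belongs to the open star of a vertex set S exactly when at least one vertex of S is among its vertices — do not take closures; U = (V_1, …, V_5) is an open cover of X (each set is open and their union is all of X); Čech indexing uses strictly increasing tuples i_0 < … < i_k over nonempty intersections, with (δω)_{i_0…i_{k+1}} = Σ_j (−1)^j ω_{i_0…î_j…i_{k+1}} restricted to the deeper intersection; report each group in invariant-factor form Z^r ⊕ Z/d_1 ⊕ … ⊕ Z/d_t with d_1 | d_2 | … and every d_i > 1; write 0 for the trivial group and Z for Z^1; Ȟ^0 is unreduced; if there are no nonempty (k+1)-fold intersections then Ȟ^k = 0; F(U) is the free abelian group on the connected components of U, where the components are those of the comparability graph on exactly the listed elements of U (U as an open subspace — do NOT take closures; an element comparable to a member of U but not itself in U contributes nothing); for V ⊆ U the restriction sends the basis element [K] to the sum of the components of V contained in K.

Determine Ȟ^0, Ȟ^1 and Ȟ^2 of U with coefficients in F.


nerve simplices:
  V1={{b},{c},{e}} V2={{g},{a,g},{f,g},{a,f,g}} V3={{d}} V4={{a},{e},{f},{a,f},{a,g},{f,g},{a,f,g}} V5={{e},{g},{a,g},{f,g},{a,f,g}}
  V14={{e}} V15={{e}} V24={{a,g},{f,g},{a,f,g}} V25={{g},{a,g},{f,g},{a,f,g}} V45={{e},{a,g},{f,g},{a,f,g}}
  V145={{e}} V245={{a,g},{f,g},{a,f,g}}
components per intersection:
  V1: {{b}} {{c}} {{e}}
  V2: {{g},{a,g},{f,g},{a,f,g}}
  V3: {{d}}
  V4: {{a},{f},{a,f},{a,g},{f,g},{a,f,g}} {{e}}
  V5: {{e}} {{g},{a,g},{f,g},{a,f,g}}
  V14: {{e}}
  V15: {{e}}
  V24: {{a,g},{f,g},{a,f,g}}
  V25: {{g},{a,g},{f,g},{a,f,g}}
  V45: {{e}} {{a,g},{f,g},{a,f,g}}
  V145: {{e}}
  V245: {{a,g},{f,g},{a,f,g}}
C dims 9,6,2; δ0: rk 4, SNF 1^4; δ1: rk 2, SNF 1^2
degree 0: 9−4−0 = 5 → Ȟ^0 ≅ Z^5
degree 1: 6−2−4 = 0 → Ȟ^1 ≅ 0
degree 2: 2−0−2 = 0 → Ȟ^2 ≅ 0

Ȟ^0 ≅ Z^5; Ȟ^1 ≅ 0; Ȟ^2 ≅ 0


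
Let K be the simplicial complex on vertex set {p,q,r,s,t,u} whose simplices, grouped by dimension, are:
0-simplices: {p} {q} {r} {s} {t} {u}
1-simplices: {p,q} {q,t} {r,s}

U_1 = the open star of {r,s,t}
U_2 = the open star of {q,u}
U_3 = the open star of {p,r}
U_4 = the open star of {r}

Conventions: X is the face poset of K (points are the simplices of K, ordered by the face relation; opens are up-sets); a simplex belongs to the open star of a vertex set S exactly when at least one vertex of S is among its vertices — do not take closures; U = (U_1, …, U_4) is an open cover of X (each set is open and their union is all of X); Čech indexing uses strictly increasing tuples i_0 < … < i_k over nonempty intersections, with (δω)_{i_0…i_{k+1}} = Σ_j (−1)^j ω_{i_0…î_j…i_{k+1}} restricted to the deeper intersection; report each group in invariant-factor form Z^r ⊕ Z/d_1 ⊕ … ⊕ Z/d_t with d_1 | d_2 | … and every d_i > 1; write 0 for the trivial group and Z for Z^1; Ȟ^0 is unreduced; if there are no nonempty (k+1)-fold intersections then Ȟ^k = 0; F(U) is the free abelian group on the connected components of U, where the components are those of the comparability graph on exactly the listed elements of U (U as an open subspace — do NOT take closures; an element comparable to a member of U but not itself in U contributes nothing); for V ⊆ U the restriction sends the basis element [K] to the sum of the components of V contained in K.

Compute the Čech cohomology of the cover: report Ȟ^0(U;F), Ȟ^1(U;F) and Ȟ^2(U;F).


Ȟ^0 ≅ Z^3, Ȟ^1 ≅ 0, Ȟ^2 ≅ 0

nonempty intersections:
  U1={{r},{s},{t},{q,t},{r,s}} U2={{q},{u},{p,q},{q,t}} U3={{p},{r},{p,q},{r,s}} U4={{r},{r,s}}
  U12={{q,t}} U13={{r},{r,s}} U14={{r},{r,s}} U23={{p,q}} U34={{r},{r,s}}
  U134={{r},{r,s}}
components per intersection:
  U1: {{r},{s},{r,s}} {{t},{q,t}}
  U2: {{q},{p,q},{q,t}} {{u}}
  U3: {{p},{p,q}} {{r},{r,s}}
  U4: {{r},{r,s}}
  U12: {{q,t}}
  U13: {{r},{r,s}}
  U14: {{r},{r,s}}
  U23: {{p,q}}
  U34: {{r},{r,s}}
  U134: {{r},{r,s}}
C dims 7,5,1; δ0: rk 4, SNF 1^4; δ1: rk 1, SNF 1^1
Ȟ^0: (7−4)−0=3 ⇒ Z^3
Ȟ^1: (5−1)−4=0 ⇒ 0
Ȟ^2: (1−0)−1=0 ⇒ 0


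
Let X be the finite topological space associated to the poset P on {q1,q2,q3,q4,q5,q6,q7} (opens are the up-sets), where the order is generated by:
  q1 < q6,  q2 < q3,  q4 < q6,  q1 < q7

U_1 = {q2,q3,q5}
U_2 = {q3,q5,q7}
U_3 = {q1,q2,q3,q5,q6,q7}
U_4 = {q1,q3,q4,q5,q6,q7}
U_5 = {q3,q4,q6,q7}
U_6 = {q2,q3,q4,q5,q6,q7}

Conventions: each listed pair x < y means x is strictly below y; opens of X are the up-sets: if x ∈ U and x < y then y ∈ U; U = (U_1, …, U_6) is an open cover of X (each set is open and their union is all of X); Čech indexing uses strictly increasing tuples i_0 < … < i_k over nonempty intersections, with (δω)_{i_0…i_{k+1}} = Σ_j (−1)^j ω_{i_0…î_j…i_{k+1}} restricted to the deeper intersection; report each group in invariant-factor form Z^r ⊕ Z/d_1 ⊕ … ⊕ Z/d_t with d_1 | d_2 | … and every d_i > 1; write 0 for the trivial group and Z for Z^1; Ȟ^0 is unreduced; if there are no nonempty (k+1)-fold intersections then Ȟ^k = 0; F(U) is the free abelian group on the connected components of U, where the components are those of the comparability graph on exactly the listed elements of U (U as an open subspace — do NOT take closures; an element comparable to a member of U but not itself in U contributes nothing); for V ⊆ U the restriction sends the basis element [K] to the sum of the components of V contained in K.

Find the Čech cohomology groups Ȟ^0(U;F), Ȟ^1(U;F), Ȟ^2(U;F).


Ȟ^0 ≅ Z^3; Ȟ^1 ≅ 0; Ȟ^2 ≅ 0

nerve of the cover:
  U12={q3,q5} U13={q2,q3,q5} U14={q3,q5} U15={q3} U16={q2,q3,q5} U23={q3,q5,q7} U24={q3,q5,q7} U25={q3,q7} U26={q3,q5,q7} U34={q1,q3,q5,q6,q7} U35={q3,q6,q7} U36={q2,q3,q5,q6,q7} U45={q3,q4,q6,q7} U46={q3,q4,q5,q6,q7} U56={q3,q4,q6,q7}
  U123={q3,q5} U124={q3,q5} U125={q3} U126={q3,q5} U134={q3,q5} U135={q3} U136={q2,q3,q5} U145={q3} U146={q3,q5} U156={q3} U234={q3,q5,q7} U235={q3,q7} U236={q3,q5,q7} U245={q3,q7} U246={q3,q5,q7} U256={q3,q7} U345={q3,q6,q7} U346={q3,q5,q6,q7} U356={q3,q6,q7} U456={q3,q4,q6,q7}
  U1234={q3,q5} U1235={q3} U1236={q3,q5} U1245={q3} U1246={q3,q5} U1256={q3} U1345={q3} U1346={q3,q5} U1356={q3} U1456={q3} U2345={q3,q7} U2346={q3,q5,q7} U2356={q3,q7} U2456={q3,q7} U3456={q3,q6,q7}
  U12345={q3} U12346={q3,q5} U12356={q3} U12456={q3} U13456={q3} U23456={q3,q7}
  U123456={q3}
components per intersection:
  U1: {q2,q3} {q5}
  U2: {q3} {q5} {q7}
  U3: {q1,q6,q7} {q2,q3} {q5}
  U4: {q1,q4,q6,q7} {q3} {q5}
  U5: {q3} {q4,q6} {q7}
  U6: {q2,q3} {q4,q6} {q5} {q7}
  U12: {q3} {q5}
  U13: {q2,q3} {q5}
  U14: {q3} {q5}
  U15: {q3}
  U16: {q2,q3} {q5}
  U23: {q3} {q5} {q7}
  U24: {q3} {q5} {q7}
  U25: {q3} {q7}
  U26: {q3} {q5} {q7}
  U34: {q1,q6,q7} {q3} {q5}
  U35: {q3} {q6} {q7}
  U36: {q2,q3} {q5} {q6} {q7}
  U45: {q3} {q4,q6} {q7}
  U46: {q3} {q4,q6} {q5} {q7}
  U56: {q3} {q4,q6} {q7}
  U123: {q3} {q5}
  U124: {q3} {q5}
  U125: {q3}
  U126: {q3} {q5}
  U134: {q3} {q5}
  U135: {q3}
  U136: {q2,q3} {q5}
  U145: {q3}
  U146: {q3} {q5}
  U156: {q3}
  U234: {q3} {q5} {q7}
  U235: {q3} {q7}
  U236: {q3} {q5} {q7}
  U245: {q3} {q7}
  U246: {q3} {q5} {q7}
  U256: {q3} {q7}
  U345: {q3} {q6} {q7}
  U346: {q3} {q5} {q6} {q7}
  U356: {q3} {q6} {q7}
  U456: {q3} {q4,q6} {q7}
  U1234: {q3} {q5}
  U1235: {q3}
  U1236: {q3} {q5}
  U1245: {q3}
  U1246: {q3} {q5}
  U1256: {q3}
  U1345: {q3}
  U1346: {q3} {q5}
  U1356: {q3}
  U1456: {q3}
  U2345: {q3} {q7}
  U2346: {q3} {q5} {q7}
  U2356: {q3} {q7}
  U2456: {q3} {q7}
  U3456: {q3} {q6} {q7}
  U12345: {q3}
  U12346: {q3} {q5}
  U12356: {q3}
  U12456: {q3}
  U13456: {q3}
  U23456: {q3} {q7}
  U123456: {q3}
C dims 18,40,44,26; δ0: rk 15, SNF 1^15; δ1: rk 25, SNF 1^25; δ2: rk 19, SNF 1^19
Ȟ^0 = (18 − 15) − 0 = 3, so Ȟ^0 ≅ Z^3
Ȟ^1 = (40 − 25) − 15 = 0, so Ȟ^1 ≅ 0
Ȟ^2 = (44 − 19) − 25 = 0, so Ȟ^2 ≅ 0
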